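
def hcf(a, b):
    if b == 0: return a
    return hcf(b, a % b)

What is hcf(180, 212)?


hcf(180, 212) = hcf(212, 180)
hcf(212, 180) = hcf(180, 32)
hcf(180, 32) = hcf(32, 20)
hcf(32, 20) = hcf(20, 12)
hcf(20, 12) = hcf(12, 8)
hcf(12, 8) = hcf(8, 4)
hcf(8, 4) = hcf(4, 0)
hcf(4, 0) = 4  (base case)

4


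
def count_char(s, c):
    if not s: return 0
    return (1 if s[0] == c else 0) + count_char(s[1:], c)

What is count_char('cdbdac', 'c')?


s[0]='c' == 'c' -> 1
s[0]='d' != 'c' -> 0
s[0]='b' != 'c' -> 0
s[0]='d' != 'c' -> 0
s[0]='a' != 'c' -> 0
s[0]='c' == 'c' -> 1
Sum: 1 + 0 + 0 + 0 + 0 + 1 = 2

2


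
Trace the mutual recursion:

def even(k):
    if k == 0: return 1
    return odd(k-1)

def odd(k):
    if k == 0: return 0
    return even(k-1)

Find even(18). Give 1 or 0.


even(18) = odd(17)
odd(17) = even(16)
even(16) = odd(15)
odd(15) = even(14)
even(14) = odd(13)
odd(13) = even(12)
even(12) = odd(11)
odd(11) = even(10)
even(10) = odd(9)
odd(9) = even(8)
even(8) = odd(7)
odd(7) = even(6)
even(6) = odd(5)
odd(5) = even(4)
even(4) = odd(3)
odd(3) = even(2)
even(2) = odd(1)
odd(1) = even(0)
even(0) = 1  (base case)
Result: 1

1


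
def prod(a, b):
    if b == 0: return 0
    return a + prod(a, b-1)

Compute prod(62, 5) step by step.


prod(62, 5) = 62 + prod(62, 4)
prod(62, 4) = 62 + prod(62, 3)
prod(62, 3) = 62 + prod(62, 2)
prod(62, 2) = 62 + prod(62, 1)
prod(62, 1) = 62 + prod(62, 0)
prod(62, 0) = 0  (base case)
Total: 62 + 62 + 62 + 62 + 62 + 0 = 310

310


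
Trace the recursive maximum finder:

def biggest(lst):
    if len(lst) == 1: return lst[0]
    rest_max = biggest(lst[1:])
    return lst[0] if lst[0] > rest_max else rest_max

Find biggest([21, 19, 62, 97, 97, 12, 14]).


biggest([21, 19, 62, 97, 97, 12, 14]): compare 21 with biggest([19, 62, 97, 97, 12, 14])
biggest([19, 62, 97, 97, 12, 14]): compare 19 with biggest([62, 97, 97, 12, 14])
biggest([62, 97, 97, 12, 14]): compare 62 with biggest([97, 97, 12, 14])
biggest([97, 97, 12, 14]): compare 97 with biggest([97, 12, 14])
biggest([97, 12, 14]): compare 97 with biggest([12, 14])
biggest([12, 14]): compare 12 with biggest([14])
biggest([14]) = 14  (base case)
Compare 12 with 14 -> 14
Compare 97 with 14 -> 97
Compare 97 with 97 -> 97
Compare 62 with 97 -> 97
Compare 19 with 97 -> 97
Compare 21 with 97 -> 97

97


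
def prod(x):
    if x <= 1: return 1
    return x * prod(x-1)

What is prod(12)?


prod(12)
= 12 * prod(11)
= 12 * 11 * prod(10)
= 12 * 11 * 10 * prod(9)
= 12 * 11 * 10 * 9 * prod(8)
= 12 * 11 * 10 * 9 * 8 * prod(7)
= 12 * 11 * 10 * 9 * 8 * 7 * prod(6)
= 12 * 11 * 10 * 9 * 8 * 7 * 6 * prod(5)
= 12 * 11 * 10 * 9 * 8 * 7 * 6 * 5 * prod(4)
= 12 * 11 * 10 * 9 * 8 * 7 * 6 * 5 * 4 * prod(3)
= 12 * 11 * 10 * 9 * 8 * 7 * 6 * 5 * 4 * 3 * prod(2)
= 12 * 11 * 10 * 9 * 8 * 7 * 6 * 5 * 4 * 3 * 2 * prod(1)
= 12 * 11 * 10 * 9 * 8 * 7 * 6 * 5 * 4 * 3 * 2 * 1
= 479001600

479001600


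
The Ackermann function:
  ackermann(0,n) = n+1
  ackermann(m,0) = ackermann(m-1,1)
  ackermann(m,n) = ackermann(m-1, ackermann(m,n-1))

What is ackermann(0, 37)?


ackermann(0, 37) = 38
Result: ackermann(0, 37) = 38

38


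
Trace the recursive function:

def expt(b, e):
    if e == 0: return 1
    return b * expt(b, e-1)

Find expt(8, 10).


expt(8, 10)
= 8 * expt(8, 9)
= 8 * 8 * expt(8, 8)
= 8 * 8 * 8 * expt(8, 7)
= 8 * 8 * 8 * 8 * expt(8, 6)
= 8 * 8 * 8 * 8 * 8 * expt(8, 5)
= 8 * 8 * 8 * 8 * 8 * 8 * expt(8, 4)
= 8 * 8 * 8 * 8 * 8 * 8 * 8 * expt(8, 3)
= 8 * 8 * 8 * 8 * 8 * 8 * 8 * 8 * expt(8, 2)
= 8 * 8 * 8 * 8 * 8 * 8 * 8 * 8 * 8 * expt(8, 1)
= 8 * 8 * 8 * 8 * 8 * 8 * 8 * 8 * 8 * 8 * expt(8, 0)
= 8 * 8 * 8 * 8 * 8 * 8 * 8 * 8 * 8 * 8 * 1
= 1073741824

1073741824


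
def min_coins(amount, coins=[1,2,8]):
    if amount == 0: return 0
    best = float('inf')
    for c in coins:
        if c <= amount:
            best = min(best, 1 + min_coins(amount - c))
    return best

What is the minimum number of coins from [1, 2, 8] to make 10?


Building up with DP:
min_coins(0) = 0
min_coins(1) = min(1+min_coins(0)=1+0=1) = 1
min_coins(2) = min(1+min_coins(1)=1+1=2, 1+min_coins(0)=1+0=1) = 1
min_coins(3) = min(1+min_coins(2)=1+1=2, 1+min_coins(1)=1+1=2) = 2
min_coins(4) = min(1+min_coins(3)=1+2=3, 1+min_coins(2)=1+1=2) = 2
min_coins(5) = min(1+min_coins(4)=1+2=3, 1+min_coins(3)=1+2=3) = 3
min_coins(6) = min(1+min_coins(5)=1+3=4, 1+min_coins(4)=1+2=3) = 3
min_coins(7) = min(1+min_coins(6)=1+3=4, 1+min_coins(5)=1+3=4) = 4
min_coins(8) = min(1+min_coins(7)=1+4=5, 1+min_coins(6)=1+3=4, 1+min_coins(0)=1+0=1) = 1
min_coins(9) = min(1+min_coins(8)=1+1=2, 1+min_coins(7)=1+4=5, 1+min_coins(1)=1+1=2) = 2
min_coins(10) = min(1+min_coins(9)=1+2=3, 1+min_coins(8)=1+1=2, 1+min_coins(2)=1+1=2) = 2

2


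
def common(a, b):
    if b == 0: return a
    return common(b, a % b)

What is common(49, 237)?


common(49, 237) = common(237, 49)
common(237, 49) = common(49, 41)
common(49, 41) = common(41, 8)
common(41, 8) = common(8, 1)
common(8, 1) = common(1, 0)
common(1, 0) = 1  (base case)

1


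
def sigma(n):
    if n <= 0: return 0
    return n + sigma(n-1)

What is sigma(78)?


sigma(78)
= 78 + 77 + 76 + 75 + 74 + 73 + 72 + 71 + 70 + 69 + 68 + 67 + 66 + 65 + 64 + 63 + 62 + 61 + 60 + 59 + 58 + 57 + 56 + 55 + 54 + 53 + 52 + 51 + 50 + 49 + 48 + 47 + 46 + 45 + 44 + 43 + 42 + 41 + 40 + 39 + 38 + 37 + 36 + 35 + 34 + 33 + 32 + 31 + 30 + 29 + 28 + 27 + 26 + 25 + 24 + 23 + 22 + 21 + 20 + 19 + 18 + 17 + 16 + 15 + 14 + 13 + 12 + 11 + 10 + 9 + 8 + 7 + 6 + 5 + 4 + 3 + 2 + 1 + sigma(0)
= 78 + 77 + 76 + 75 + 74 + 73 + 72 + 71 + 70 + 69 + 68 + 67 + 66 + 65 + 64 + 63 + 62 + 61 + 60 + 59 + 58 + 57 + 56 + 55 + 54 + 53 + 52 + 51 + 50 + 49 + 48 + 47 + 46 + 45 + 44 + 43 + 42 + 41 + 40 + 39 + 38 + 37 + 36 + 35 + 34 + 33 + 32 + 31 + 30 + 29 + 28 + 27 + 26 + 25 + 24 + 23 + 22 + 21 + 20 + 19 + 18 + 17 + 16 + 15 + 14 + 13 + 12 + 11 + 10 + 9 + 8 + 7 + 6 + 5 + 4 + 3 + 2 + 1 + 0
= 3081

3081


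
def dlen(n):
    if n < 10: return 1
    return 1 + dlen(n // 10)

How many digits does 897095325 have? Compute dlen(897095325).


dlen(897095325) = 1 + dlen(89709532)
dlen(89709532) = 1 + dlen(8970953)
dlen(8970953) = 1 + dlen(897095)
dlen(897095) = 1 + dlen(89709)
dlen(89709) = 1 + dlen(8970)
dlen(8970) = 1 + dlen(897)
dlen(897) = 1 + dlen(89)
dlen(89) = 1 + dlen(8)
dlen(8) = 1  (base case: 8 < 10)
Unwinding: 1 + 1 + 1 + 1 + 1 + 1 + 1 + 1 + 1 = 9

9


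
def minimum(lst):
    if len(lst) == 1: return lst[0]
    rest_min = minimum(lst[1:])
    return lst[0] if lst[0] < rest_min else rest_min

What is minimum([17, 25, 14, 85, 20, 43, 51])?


minimum([17, 25, 14, 85, 20, 43, 51]): compare 17 with minimum([25, 14, 85, 20, 43, 51])
minimum([25, 14, 85, 20, 43, 51]): compare 25 with minimum([14, 85, 20, 43, 51])
minimum([14, 85, 20, 43, 51]): compare 14 with minimum([85, 20, 43, 51])
minimum([85, 20, 43, 51]): compare 85 with minimum([20, 43, 51])
minimum([20, 43, 51]): compare 20 with minimum([43, 51])
minimum([43, 51]): compare 43 with minimum([51])
minimum([51]) = 51  (base case)
Compare 43 with 51 -> 43
Compare 20 with 43 -> 20
Compare 85 with 20 -> 20
Compare 14 with 20 -> 14
Compare 25 with 14 -> 14
Compare 17 with 14 -> 14

14


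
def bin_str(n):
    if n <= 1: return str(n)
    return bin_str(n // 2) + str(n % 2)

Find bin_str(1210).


bin_str(1210) = bin_str(605) + '0'
bin_str(605) = bin_str(302) + '1'
bin_str(302) = bin_str(151) + '0'
bin_str(151) = bin_str(75) + '1'
bin_str(75) = bin_str(37) + '1'
bin_str(37) = bin_str(18) + '1'
bin_str(18) = bin_str(9) + '0'
bin_str(9) = bin_str(4) + '1'
bin_str(4) = bin_str(2) + '0'
bin_str(2) = bin_str(1) + '0'
bin_str(1) = '1'  (base case)
Concatenating: '1' + '0' + '0' + '1' + '0' + '1' + '1' + '1' + '0' + '1' + '0' = '10010111010'

10010111010


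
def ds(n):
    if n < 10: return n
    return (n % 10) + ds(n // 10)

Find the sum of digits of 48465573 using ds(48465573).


ds(48465573) = 3 + ds(4846557)
ds(4846557) = 7 + ds(484655)
ds(484655) = 5 + ds(48465)
ds(48465) = 5 + ds(4846)
ds(4846) = 6 + ds(484)
ds(484) = 4 + ds(48)
ds(48) = 8 + ds(4)
ds(4) = 4  (base case)
Total: 3 + 7 + 5 + 5 + 6 + 4 + 8 + 4 = 42

42


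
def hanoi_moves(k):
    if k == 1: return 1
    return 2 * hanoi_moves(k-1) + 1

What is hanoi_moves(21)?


hanoi_moves(21) = 2 * hanoi_moves(20) + 1
hanoi_moves(20) = 2 * hanoi_moves(19) + 1
hanoi_moves(19) = 2 * hanoi_moves(18) + 1
hanoi_moves(18) = 2 * hanoi_moves(17) + 1
hanoi_moves(17) = 2 * hanoi_moves(16) + 1
hanoi_moves(16) = 2 * hanoi_moves(15) + 1
hanoi_moves(15) = 2 * hanoi_moves(14) + 1
hanoi_moves(14) = 2 * hanoi_moves(13) + 1
hanoi_moves(13) = 2 * hanoi_moves(12) + 1
hanoi_moves(12) = 2 * hanoi_moves(11) + 1
hanoi_moves(11) = 2 * hanoi_moves(10) + 1
hanoi_moves(10) = 2 * hanoi_moves(9) + 1
hanoi_moves(9) = 2 * hanoi_moves(8) + 1
hanoi_moves(8) = 2 * hanoi_moves(7) + 1
hanoi_moves(7) = 2 * hanoi_moves(6) + 1
hanoi_moves(6) = 2 * hanoi_moves(5) + 1
hanoi_moves(5) = 2 * hanoi_moves(4) + 1
hanoi_moves(4) = 2 * hanoi_moves(3) + 1
hanoi_moves(3) = 2 * hanoi_moves(2) + 1
hanoi_moves(2) = 2 * hanoi_moves(1) + 1
hanoi_moves(1) = 1  (base case)
hanoi_moves(2) = 2 * 1 + 1 = 3
hanoi_moves(3) = 2 * 3 + 1 = 7
hanoi_moves(4) = 2 * 7 + 1 = 15
hanoi_moves(5) = 2 * 15 + 1 = 31
hanoi_moves(6) = 2 * 31 + 1 = 63
hanoi_moves(7) = 2 * 63 + 1 = 127
hanoi_moves(8) = 2 * 127 + 1 = 255
hanoi_moves(9) = 2 * 255 + 1 = 511
hanoi_moves(10) = 2 * 511 + 1 = 1023
hanoi_moves(11) = 2 * 1023 + 1 = 2047
hanoi_moves(12) = 2 * 2047 + 1 = 4095
hanoi_moves(13) = 2 * 4095 + 1 = 8191
hanoi_moves(14) = 2 * 8191 + 1 = 16383
hanoi_moves(15) = 2 * 16383 + 1 = 32767
hanoi_moves(16) = 2 * 32767 + 1 = 65535
hanoi_moves(17) = 2 * 65535 + 1 = 131071
hanoi_moves(18) = 2 * 131071 + 1 = 262143
hanoi_moves(19) = 2 * 262143 + 1 = 524287
hanoi_moves(20) = 2 * 524287 + 1 = 1048575
hanoi_moves(21) = 2 * 1048575 + 1 = 2097151

2097151


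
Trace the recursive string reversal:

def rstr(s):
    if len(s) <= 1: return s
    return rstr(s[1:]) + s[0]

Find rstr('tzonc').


rstr('tzonc') = rstr('zonc') + 't'
rstr('zonc') = rstr('onc') + 'z'
rstr('onc') = rstr('nc') + 'o'
rstr('nc') = rstr('c') + 'n'
rstr('c') = 'c'  (base case)
Concatenating: 'c' + 'n' + 'o' + 'z' + 't' = 'cnozt'

cnozt


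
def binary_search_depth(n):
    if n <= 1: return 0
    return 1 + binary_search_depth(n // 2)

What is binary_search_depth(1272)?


1272 / 2 = 636
636 / 2 = 318
318 / 2 = 159
159 / 2 = 79
79 / 2 = 39
39 / 2 = 19
19 / 2 = 9
9 / 2 = 4
4 / 2 = 2
2 / 2 = 1
Reached 1 after 10 halvings

10


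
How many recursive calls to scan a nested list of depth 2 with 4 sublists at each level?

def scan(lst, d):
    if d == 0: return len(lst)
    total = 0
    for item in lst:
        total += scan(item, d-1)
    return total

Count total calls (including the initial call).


At depth 0 (root): 1 call
At depth 1: each of 1 parents calls scan on 4 children = 4 calls
At depth 2: each of 4 parents calls scan on 4 children = 16 calls
Total: 1 + 4 + 16 = 21

21


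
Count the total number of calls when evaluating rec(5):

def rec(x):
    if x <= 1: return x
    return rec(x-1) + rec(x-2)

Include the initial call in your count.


Let C(n) = total calls for rec(n)
C(0) = 1, C(1) = 1
C(2) = 1 + C(1) + C(0) = 1 + 1 + 1 = 3
C(3) = 1 + C(2) + C(1) = 1 + 3 + 1 = 5
C(4) = 1 + C(3) + C(2) = 1 + 5 + 3 = 9
C(5) = 1 + C(4) + C(3) = 1 + 9 + 5 = 15

15


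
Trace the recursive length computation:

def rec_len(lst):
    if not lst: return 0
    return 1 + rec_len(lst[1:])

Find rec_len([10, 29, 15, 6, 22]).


rec_len([10, 29, 15, 6, 22]) = 1 + rec_len([29, 15, 6, 22])
rec_len([29, 15, 6, 22]) = 1 + rec_len([15, 6, 22])
rec_len([15, 6, 22]) = 1 + rec_len([6, 22])
rec_len([6, 22]) = 1 + rec_len([22])
rec_len([22]) = 1 + rec_len([])
rec_len([]) = 0  (base case)
Unwinding: 1 + 1 + 1 + 1 + 1 + 0 = 5

5


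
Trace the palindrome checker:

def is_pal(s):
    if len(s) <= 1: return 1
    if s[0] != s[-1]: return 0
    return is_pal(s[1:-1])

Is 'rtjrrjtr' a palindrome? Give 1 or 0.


is_pal('rtjrrjtr'): s[0]='r' == s[-1]='r' -> check is_pal('tjrrjt')
is_pal('tjrrjt'): s[0]='t' == s[-1]='t' -> check is_pal('jrrj')
is_pal('jrrj'): s[0]='j' == s[-1]='j' -> check is_pal('rr')
is_pal('rr'): s[0]='r' == s[-1]='r' -> check is_pal('')
is_pal(''): len <= 1 -> return 1  (base case)
Result: 1 (palindrome)

1


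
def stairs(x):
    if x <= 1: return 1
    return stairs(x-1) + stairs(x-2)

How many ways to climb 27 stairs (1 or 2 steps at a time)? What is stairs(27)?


Building up from base cases:
stairs(0) = 1
stairs(1) = 1
stairs(2) = stairs(1) + stairs(0) = 1 + 1 = 2
stairs(3) = stairs(2) + stairs(1) = 2 + 1 = 3
stairs(4) = stairs(3) + stairs(2) = 3 + 2 = 5
stairs(5) = stairs(4) + stairs(3) = 5 + 3 = 8
stairs(6) = stairs(5) + stairs(4) = 8 + 5 = 13
stairs(7) = stairs(6) + stairs(5) = 13 + 8 = 21
stairs(8) = stairs(7) + stairs(6) = 21 + 13 = 34
stairs(9) = stairs(8) + stairs(7) = 34 + 21 = 55
stairs(10) = stairs(9) + stairs(8) = 55 + 34 = 89
stairs(11) = stairs(10) + stairs(9) = 89 + 55 = 144
stairs(12) = stairs(11) + stairs(10) = 144 + 89 = 233
stairs(13) = stairs(12) + stairs(11) = 233 + 144 = 377
stairs(14) = stairs(13) + stairs(12) = 377 + 233 = 610
stairs(15) = stairs(14) + stairs(13) = 610 + 377 = 987
stairs(16) = stairs(15) + stairs(14) = 987 + 610 = 1597
stairs(17) = stairs(16) + stairs(15) = 1597 + 987 = 2584
stairs(18) = stairs(17) + stairs(16) = 2584 + 1597 = 4181
stairs(19) = stairs(18) + stairs(17) = 4181 + 2584 = 6765
stairs(20) = stairs(19) + stairs(18) = 6765 + 4181 = 10946
stairs(21) = stairs(20) + stairs(19) = 10946 + 6765 = 17711
stairs(22) = stairs(21) + stairs(20) = 17711 + 10946 = 28657
stairs(23) = stairs(22) + stairs(21) = 28657 + 17711 = 46368
stairs(24) = stairs(23) + stairs(22) = 46368 + 28657 = 75025
stairs(25) = stairs(24) + stairs(23) = 75025 + 46368 = 121393
stairs(26) = stairs(25) + stairs(24) = 121393 + 75025 = 196418
stairs(27) = stairs(26) + stairs(25) = 196418 + 121393 = 317811

317811


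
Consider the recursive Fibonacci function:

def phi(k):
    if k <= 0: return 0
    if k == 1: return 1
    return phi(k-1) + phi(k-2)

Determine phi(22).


Computing phi(22) bottom-up:
phi(0) = 0
phi(1) = 1
phi(2) = phi(1) + phi(0) = 1 + 0 = 1
phi(3) = phi(2) + phi(1) = 1 + 1 = 2
phi(4) = phi(3) + phi(2) = 2 + 1 = 3
phi(5) = phi(4) + phi(3) = 3 + 2 = 5
phi(6) = phi(5) + phi(4) = 5 + 3 = 8
phi(7) = phi(6) + phi(5) = 8 + 5 = 13
phi(8) = phi(7) + phi(6) = 13 + 8 = 21
phi(9) = phi(8) + phi(7) = 21 + 13 = 34
phi(10) = phi(9) + phi(8) = 34 + 21 = 55
phi(11) = phi(10) + phi(9) = 55 + 34 = 89
phi(12) = phi(11) + phi(10) = 89 + 55 = 144
phi(13) = phi(12) + phi(11) = 144 + 89 = 233
phi(14) = phi(13) + phi(12) = 233 + 144 = 377
phi(15) = phi(14) + phi(13) = 377 + 233 = 610
phi(16) = phi(15) + phi(14) = 610 + 377 = 987
phi(17) = phi(16) + phi(15) = 987 + 610 = 1597
phi(18) = phi(17) + phi(16) = 1597 + 987 = 2584
phi(19) = phi(18) + phi(17) = 2584 + 1597 = 4181
phi(20) = phi(19) + phi(18) = 4181 + 2584 = 6765
phi(21) = phi(20) + phi(19) = 6765 + 4181 = 10946
phi(22) = phi(21) + phi(20) = 10946 + 6765 = 17711

17711


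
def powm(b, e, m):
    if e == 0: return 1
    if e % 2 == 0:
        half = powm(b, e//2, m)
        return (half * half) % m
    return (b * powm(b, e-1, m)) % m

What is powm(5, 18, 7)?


powm(5, 18, 7): e is even, compute powm(5, 9, 7)
  powm(5, 9, 7): e is odd, compute powm(5, 8, 7)
    powm(5, 8, 7): e is even, compute powm(5, 4, 7)
      powm(5, 4, 7): e is even, compute powm(5, 2, 7)
        powm(5, 2, 7): e is even, compute powm(5, 1, 7)
          powm(5, 1, 7): e is odd, compute powm(5, 0, 7)
          powm(5, 0, 7) = 1
          (5 * 1) % 7 = 5
        half=5, (5*5) % 7 = 4
      half=4, (4*4) % 7 = 2
    half=2, (2*2) % 7 = 4
  (5 * 4) % 7 = 6
half=6, (6*6) % 7 = 1

1


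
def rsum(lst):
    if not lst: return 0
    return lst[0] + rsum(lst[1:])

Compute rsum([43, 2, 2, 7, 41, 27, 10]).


rsum([43, 2, 2, 7, 41, 27, 10]) = 43 + rsum([2, 2, 7, 41, 27, 10])
rsum([2, 2, 7, 41, 27, 10]) = 2 + rsum([2, 7, 41, 27, 10])
rsum([2, 7, 41, 27, 10]) = 2 + rsum([7, 41, 27, 10])
rsum([7, 41, 27, 10]) = 7 + rsum([41, 27, 10])
rsum([41, 27, 10]) = 41 + rsum([27, 10])
rsum([27, 10]) = 27 + rsum([10])
rsum([10]) = 10 + rsum([])
rsum([]) = 0  (base case)
Total: 43 + 2 + 2 + 7 + 41 + 27 + 10 + 0 = 132

132


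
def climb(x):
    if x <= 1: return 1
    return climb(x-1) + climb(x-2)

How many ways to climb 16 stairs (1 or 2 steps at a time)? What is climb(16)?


Building up from base cases:
climb(0) = 1
climb(1) = 1
climb(2) = climb(1) + climb(0) = 1 + 1 = 2
climb(3) = climb(2) + climb(1) = 2 + 1 = 3
climb(4) = climb(3) + climb(2) = 3 + 2 = 5
climb(5) = climb(4) + climb(3) = 5 + 3 = 8
climb(6) = climb(5) + climb(4) = 8 + 5 = 13
climb(7) = climb(6) + climb(5) = 13 + 8 = 21
climb(8) = climb(7) + climb(6) = 21 + 13 = 34
climb(9) = climb(8) + climb(7) = 34 + 21 = 55
climb(10) = climb(9) + climb(8) = 55 + 34 = 89
climb(11) = climb(10) + climb(9) = 89 + 55 = 144
climb(12) = climb(11) + climb(10) = 144 + 89 = 233
climb(13) = climb(12) + climb(11) = 233 + 144 = 377
climb(14) = climb(13) + climb(12) = 377 + 233 = 610
climb(15) = climb(14) + climb(13) = 610 + 377 = 987
climb(16) = climb(15) + climb(14) = 987 + 610 = 1597

1597


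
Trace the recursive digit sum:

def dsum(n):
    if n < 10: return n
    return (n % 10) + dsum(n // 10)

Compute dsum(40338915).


dsum(40338915) = 5 + dsum(4033891)
dsum(4033891) = 1 + dsum(403389)
dsum(403389) = 9 + dsum(40338)
dsum(40338) = 8 + dsum(4033)
dsum(4033) = 3 + dsum(403)
dsum(403) = 3 + dsum(40)
dsum(40) = 0 + dsum(4)
dsum(4) = 4  (base case)
Total: 5 + 1 + 9 + 8 + 3 + 3 + 0 + 4 = 33

33


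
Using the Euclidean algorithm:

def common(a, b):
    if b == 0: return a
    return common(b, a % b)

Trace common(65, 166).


common(65, 166) = common(166, 65)
common(166, 65) = common(65, 36)
common(65, 36) = common(36, 29)
common(36, 29) = common(29, 7)
common(29, 7) = common(7, 1)
common(7, 1) = common(1, 0)
common(1, 0) = 1  (base case)

1


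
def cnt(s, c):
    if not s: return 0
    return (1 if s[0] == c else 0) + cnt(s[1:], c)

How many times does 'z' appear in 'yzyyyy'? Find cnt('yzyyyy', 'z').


s[0]='y' != 'z' -> 0
s[0]='z' == 'z' -> 1
s[0]='y' != 'z' -> 0
s[0]='y' != 'z' -> 0
s[0]='y' != 'z' -> 0
s[0]='y' != 'z' -> 0
Sum: 0 + 1 + 0 + 0 + 0 + 0 = 1

1


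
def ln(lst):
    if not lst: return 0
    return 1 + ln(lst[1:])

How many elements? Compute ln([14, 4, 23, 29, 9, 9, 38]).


ln([14, 4, 23, 29, 9, 9, 38]) = 1 + ln([4, 23, 29, 9, 9, 38])
ln([4, 23, 29, 9, 9, 38]) = 1 + ln([23, 29, 9, 9, 38])
ln([23, 29, 9, 9, 38]) = 1 + ln([29, 9, 9, 38])
ln([29, 9, 9, 38]) = 1 + ln([9, 9, 38])
ln([9, 9, 38]) = 1 + ln([9, 38])
ln([9, 38]) = 1 + ln([38])
ln([38]) = 1 + ln([])
ln([]) = 0  (base case)
Unwinding: 1 + 1 + 1 + 1 + 1 + 1 + 1 + 0 = 7

7


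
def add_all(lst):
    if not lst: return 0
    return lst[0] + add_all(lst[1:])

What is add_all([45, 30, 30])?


add_all([45, 30, 30]) = 45 + add_all([30, 30])
add_all([30, 30]) = 30 + add_all([30])
add_all([30]) = 30 + add_all([])
add_all([]) = 0  (base case)
Total: 45 + 30 + 30 + 0 = 105

105


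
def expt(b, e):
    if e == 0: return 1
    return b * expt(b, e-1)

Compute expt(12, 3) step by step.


expt(12, 3)
= 12 * expt(12, 2)
= 12 * 12 * expt(12, 1)
= 12 * 12 * 12 * expt(12, 0)
= 12 * 12 * 12 * 1
= 1728

1728


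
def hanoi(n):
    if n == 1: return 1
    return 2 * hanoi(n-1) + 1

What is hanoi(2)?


hanoi(2) = 2 * hanoi(1) + 1
hanoi(1) = 1  (base case)
hanoi(2) = 2 * 1 + 1 = 3

3


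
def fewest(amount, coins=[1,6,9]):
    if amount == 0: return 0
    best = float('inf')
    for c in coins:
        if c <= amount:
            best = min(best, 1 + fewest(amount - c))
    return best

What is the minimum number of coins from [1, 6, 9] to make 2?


Building up with DP:
fewest(0) = 0
fewest(1) = min(1+fewest(0)=1+0=1) = 1
fewest(2) = min(1+fewest(1)=1+1=2) = 2

2


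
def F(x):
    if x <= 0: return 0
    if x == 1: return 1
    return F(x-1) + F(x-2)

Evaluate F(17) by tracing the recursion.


Computing F(17) bottom-up:
F(0) = 0
F(1) = 1
F(2) = F(1) + F(0) = 1 + 0 = 1
F(3) = F(2) + F(1) = 1 + 1 = 2
F(4) = F(3) + F(2) = 2 + 1 = 3
F(5) = F(4) + F(3) = 3 + 2 = 5
F(6) = F(5) + F(4) = 5 + 3 = 8
F(7) = F(6) + F(5) = 8 + 5 = 13
F(8) = F(7) + F(6) = 13 + 8 = 21
F(9) = F(8) + F(7) = 21 + 13 = 34
F(10) = F(9) + F(8) = 34 + 21 = 55
F(11) = F(10) + F(9) = 55 + 34 = 89
F(12) = F(11) + F(10) = 89 + 55 = 144
F(13) = F(12) + F(11) = 144 + 89 = 233
F(14) = F(13) + F(12) = 233 + 144 = 377
F(15) = F(14) + F(13) = 377 + 233 = 610
F(16) = F(15) + F(14) = 610 + 377 = 987
F(17) = F(16) + F(15) = 987 + 610 = 1597

1597


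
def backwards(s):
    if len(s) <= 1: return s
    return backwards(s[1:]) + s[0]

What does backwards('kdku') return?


backwards('kdku') = backwards('dku') + 'k'
backwards('dku') = backwards('ku') + 'd'
backwards('ku') = backwards('u') + 'k'
backwards('u') = 'u'  (base case)
Concatenating: 'u' + 'k' + 'd' + 'k' = 'ukdk'

ukdk


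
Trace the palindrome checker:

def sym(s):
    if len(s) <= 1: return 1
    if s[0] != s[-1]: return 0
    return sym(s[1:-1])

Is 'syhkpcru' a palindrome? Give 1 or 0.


sym('syhkpcru'): s[0]='s' != s[-1]='u' -> return 0
Result: 0 (not a palindrome)

0


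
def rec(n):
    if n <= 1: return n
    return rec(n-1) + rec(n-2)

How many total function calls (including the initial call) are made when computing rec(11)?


Let C(n) = total calls for rec(n)
C(0) = 1, C(1) = 1
C(2) = 1 + C(1) + C(0) = 1 + 1 + 1 = 3
C(3) = 1 + C(2) + C(1) = 1 + 3 + 1 = 5
C(4) = 1 + C(3) + C(2) = 1 + 5 + 3 = 9
C(5) = 1 + C(4) + C(3) = 1 + 9 + 5 = 15
C(6) = 1 + C(5) + C(4) = 1 + 15 + 9 = 25
C(7) = 1 + C(6) + C(5) = 1 + 25 + 15 = 41
C(8) = 1 + C(7) + C(6) = 1 + 41 + 25 = 67
C(9) = 1 + C(8) + C(7) = 1 + 67 + 41 = 109
C(10) = 1 + C(9) + C(8) = 1 + 109 + 67 = 177
C(11) = 1 + C(10) + C(9) = 1 + 177 + 109 = 287

287


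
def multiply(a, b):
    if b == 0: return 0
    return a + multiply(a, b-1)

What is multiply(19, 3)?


multiply(19, 3) = 19 + multiply(19, 2)
multiply(19, 2) = 19 + multiply(19, 1)
multiply(19, 1) = 19 + multiply(19, 0)
multiply(19, 0) = 0  (base case)
Total: 19 + 19 + 19 + 0 = 57

57


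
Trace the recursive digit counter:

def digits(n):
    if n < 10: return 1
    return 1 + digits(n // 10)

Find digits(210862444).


digits(210862444) = 1 + digits(21086244)
digits(21086244) = 1 + digits(2108624)
digits(2108624) = 1 + digits(210862)
digits(210862) = 1 + digits(21086)
digits(21086) = 1 + digits(2108)
digits(2108) = 1 + digits(210)
digits(210) = 1 + digits(21)
digits(21) = 1 + digits(2)
digits(2) = 1  (base case: 2 < 10)
Unwinding: 1 + 1 + 1 + 1 + 1 + 1 + 1 + 1 + 1 = 9

9


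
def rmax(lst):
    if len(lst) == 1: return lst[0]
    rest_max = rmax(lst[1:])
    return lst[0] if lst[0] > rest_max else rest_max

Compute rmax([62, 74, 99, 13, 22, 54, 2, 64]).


rmax([62, 74, 99, 13, 22, 54, 2, 64]): compare 62 with rmax([74, 99, 13, 22, 54, 2, 64])
rmax([74, 99, 13, 22, 54, 2, 64]): compare 74 with rmax([99, 13, 22, 54, 2, 64])
rmax([99, 13, 22, 54, 2, 64]): compare 99 with rmax([13, 22, 54, 2, 64])
rmax([13, 22, 54, 2, 64]): compare 13 with rmax([22, 54, 2, 64])
rmax([22, 54, 2, 64]): compare 22 with rmax([54, 2, 64])
rmax([54, 2, 64]): compare 54 with rmax([2, 64])
rmax([2, 64]): compare 2 with rmax([64])
rmax([64]) = 64  (base case)
Compare 2 with 64 -> 64
Compare 54 with 64 -> 64
Compare 22 with 64 -> 64
Compare 13 with 64 -> 64
Compare 99 with 64 -> 99
Compare 74 with 99 -> 99
Compare 62 with 99 -> 99

99


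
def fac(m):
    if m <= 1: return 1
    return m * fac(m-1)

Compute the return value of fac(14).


fac(14)
= 14 * fac(13)
= 14 * 13 * fac(12)
= 14 * 13 * 12 * fac(11)
= 14 * 13 * 12 * 11 * fac(10)
= 14 * 13 * 12 * 11 * 10 * fac(9)
= 14 * 13 * 12 * 11 * 10 * 9 * fac(8)
= 14 * 13 * 12 * 11 * 10 * 9 * 8 * fac(7)
= 14 * 13 * 12 * 11 * 10 * 9 * 8 * 7 * fac(6)
= 14 * 13 * 12 * 11 * 10 * 9 * 8 * 7 * 6 * fac(5)
= 14 * 13 * 12 * 11 * 10 * 9 * 8 * 7 * 6 * 5 * fac(4)
= 14 * 13 * 12 * 11 * 10 * 9 * 8 * 7 * 6 * 5 * 4 * fac(3)
= 14 * 13 * 12 * 11 * 10 * 9 * 8 * 7 * 6 * 5 * 4 * 3 * fac(2)
= 14 * 13 * 12 * 11 * 10 * 9 * 8 * 7 * 6 * 5 * 4 * 3 * 2 * fac(1)
= 14 * 13 * 12 * 11 * 10 * 9 * 8 * 7 * 6 * 5 * 4 * 3 * 2 * 1
= 87178291200

87178291200


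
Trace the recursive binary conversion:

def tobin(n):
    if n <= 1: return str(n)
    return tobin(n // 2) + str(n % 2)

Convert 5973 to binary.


tobin(5973) = tobin(2986) + '1'
tobin(2986) = tobin(1493) + '0'
tobin(1493) = tobin(746) + '1'
tobin(746) = tobin(373) + '0'
tobin(373) = tobin(186) + '1'
tobin(186) = tobin(93) + '0'
tobin(93) = tobin(46) + '1'
tobin(46) = tobin(23) + '0'
tobin(23) = tobin(11) + '1'
tobin(11) = tobin(5) + '1'
tobin(5) = tobin(2) + '1'
tobin(2) = tobin(1) + '0'
tobin(1) = '1'  (base case)
Concatenating: '1' + '0' + '1' + '1' + '1' + '0' + '1' + '0' + '1' + '0' + '1' + '0' + '1' = '1011101010101'

1011101010101


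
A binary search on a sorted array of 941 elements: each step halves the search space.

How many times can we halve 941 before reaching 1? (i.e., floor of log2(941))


941 / 2 = 470
470 / 2 = 235
235 / 2 = 117
117 / 2 = 58
58 / 2 = 29
29 / 2 = 14
14 / 2 = 7
7 / 2 = 3
3 / 2 = 1
Reached 1 after 9 halvings

9


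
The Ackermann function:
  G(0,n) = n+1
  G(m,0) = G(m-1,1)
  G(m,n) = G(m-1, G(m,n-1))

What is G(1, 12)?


G(1, 12) = G(0, G(1, 11))
  G(1, 11) = G(0, G(1, 10))
    G(1, 10) = G(0, G(1, 9))
      G(1, 9) = G(0, G(1, 8))
        G(1, 8) = G(0, G(1, 7))
          G(1, 7) = G(0, G(1, 6))
          G(1, 6) = G(0, G(1, 5))
          G(1, 5) = G(0, G(1, 4))
          G(1, 4) = G(0, G(1, 3))
          G(1, 3) = G(0, G(1, 2))
          G(1, 2) = G(0, G(1, 1))
          G(1, 1) = G(0, G(1, 0))
          G(1, 0) = G(0, 1)
          G(0, 1) = 2
            = G(0, 2)
          G(0, 2) = 3
            = G(0, 3)
          G(0, 3) = 4
            = G(0, 4)
          G(0, 4) = 5
            = G(0, 5)
          G(0, 5) = 6
            = G(0, 6)
          G(0, 6) = 7
            = G(0, 7)
... (trace truncated)
Result: G(1, 12) = 14

14


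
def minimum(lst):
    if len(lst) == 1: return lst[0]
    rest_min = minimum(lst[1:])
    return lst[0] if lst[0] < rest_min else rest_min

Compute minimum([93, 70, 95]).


minimum([93, 70, 95]): compare 93 with minimum([70, 95])
minimum([70, 95]): compare 70 with minimum([95])
minimum([95]) = 95  (base case)
Compare 70 with 95 -> 70
Compare 93 with 70 -> 70

70


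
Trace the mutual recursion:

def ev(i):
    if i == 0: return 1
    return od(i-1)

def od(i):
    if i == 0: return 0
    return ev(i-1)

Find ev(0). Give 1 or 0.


ev(0) = 1  (base case)
Result: 1

1


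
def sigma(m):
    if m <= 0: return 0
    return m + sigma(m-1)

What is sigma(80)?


sigma(80)
= 80 + 79 + 78 + 77 + 76 + 75 + 74 + 73 + 72 + 71 + 70 + 69 + 68 + 67 + 66 + 65 + 64 + 63 + 62 + 61 + 60 + 59 + 58 + 57 + 56 + 55 + 54 + 53 + 52 + 51 + 50 + 49 + 48 + 47 + 46 + 45 + 44 + 43 + 42 + 41 + 40 + 39 + 38 + 37 + 36 + 35 + 34 + 33 + 32 + 31 + 30 + 29 + 28 + 27 + 26 + 25 + 24 + 23 + 22 + 21 + 20 + 19 + 18 + 17 + 16 + 15 + 14 + 13 + 12 + 11 + 10 + 9 + 8 + 7 + 6 + 5 + 4 + 3 + 2 + 1 + sigma(0)
= 80 + 79 + 78 + 77 + 76 + 75 + 74 + 73 + 72 + 71 + 70 + 69 + 68 + 67 + 66 + 65 + 64 + 63 + 62 + 61 + 60 + 59 + 58 + 57 + 56 + 55 + 54 + 53 + 52 + 51 + 50 + 49 + 48 + 47 + 46 + 45 + 44 + 43 + 42 + 41 + 40 + 39 + 38 + 37 + 36 + 35 + 34 + 33 + 32 + 31 + 30 + 29 + 28 + 27 + 26 + 25 + 24 + 23 + 22 + 21 + 20 + 19 + 18 + 17 + 16 + 15 + 14 + 13 + 12 + 11 + 10 + 9 + 8 + 7 + 6 + 5 + 4 + 3 + 2 + 1 + 0
= 3240

3240


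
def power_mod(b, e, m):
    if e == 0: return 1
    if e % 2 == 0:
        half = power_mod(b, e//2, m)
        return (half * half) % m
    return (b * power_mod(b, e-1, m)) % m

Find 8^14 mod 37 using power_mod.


power_mod(8, 14, 37): e is even, compute power_mod(8, 7, 37)
  power_mod(8, 7, 37): e is odd, compute power_mod(8, 6, 37)
    power_mod(8, 6, 37): e is even, compute power_mod(8, 3, 37)
      power_mod(8, 3, 37): e is odd, compute power_mod(8, 2, 37)
        power_mod(8, 2, 37): e is even, compute power_mod(8, 1, 37)
          power_mod(8, 1, 37): e is odd, compute power_mod(8, 0, 37)
          power_mod(8, 0, 37) = 1
          (8 * 1) % 37 = 8
        half=8, (8*8) % 37 = 27
      (8 * 27) % 37 = 31
    half=31, (31*31) % 37 = 36
  (8 * 36) % 37 = 29
half=29, (29*29) % 37 = 27

27


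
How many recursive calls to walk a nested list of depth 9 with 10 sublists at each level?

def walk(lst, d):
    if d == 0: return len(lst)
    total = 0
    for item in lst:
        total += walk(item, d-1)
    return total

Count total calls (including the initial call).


At depth 0 (root): 1 call
At depth 1: each of 1 parents calls walk on 10 children = 10 calls
At depth 2: each of 10 parents calls walk on 10 children = 100 calls
At depth 3: each of 100 parents calls walk on 10 children = 1000 calls
At depth 4: each of 1000 parents calls walk on 10 children = 10000 calls
At depth 5: each of 10000 parents calls walk on 10 children = 100000 calls
At depth 6: each of 100000 parents calls walk on 10 children = 1000000 calls
At depth 7: each of 1000000 parents calls walk on 10 children = 10000000 calls
At depth 8: each of 10000000 parents calls walk on 10 children = 100000000 calls
At depth 9: each of 100000000 parents calls walk on 10 children = 1000000000 calls
Total: 1 + 10 + 100 + 1000 + 10000 + 100000 + 1000000 + 10000000 + 100000000 + 1000000000 = 1111111111

1111111111


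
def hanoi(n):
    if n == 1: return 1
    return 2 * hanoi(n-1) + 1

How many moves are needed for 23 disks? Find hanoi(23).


hanoi(23) = 2 * hanoi(22) + 1
hanoi(22) = 2 * hanoi(21) + 1
hanoi(21) = 2 * hanoi(20) + 1
hanoi(20) = 2 * hanoi(19) + 1
hanoi(19) = 2 * hanoi(18) + 1
hanoi(18) = 2 * hanoi(17) + 1
hanoi(17) = 2 * hanoi(16) + 1
hanoi(16) = 2 * hanoi(15) + 1
hanoi(15) = 2 * hanoi(14) + 1
hanoi(14) = 2 * hanoi(13) + 1
hanoi(13) = 2 * hanoi(12) + 1
hanoi(12) = 2 * hanoi(11) + 1
hanoi(11) = 2 * hanoi(10) + 1
hanoi(10) = 2 * hanoi(9) + 1
hanoi(9) = 2 * hanoi(8) + 1
hanoi(8) = 2 * hanoi(7) + 1
hanoi(7) = 2 * hanoi(6) + 1
hanoi(6) = 2 * hanoi(5) + 1
hanoi(5) = 2 * hanoi(4) + 1
hanoi(4) = 2 * hanoi(3) + 1
hanoi(3) = 2 * hanoi(2) + 1
hanoi(2) = 2 * hanoi(1) + 1
hanoi(1) = 1  (base case)
hanoi(2) = 2 * 1 + 1 = 3
hanoi(3) = 2 * 3 + 1 = 7
hanoi(4) = 2 * 7 + 1 = 15
hanoi(5) = 2 * 15 + 1 = 31
hanoi(6) = 2 * 31 + 1 = 63
hanoi(7) = 2 * 63 + 1 = 127
hanoi(8) = 2 * 127 + 1 = 255
hanoi(9) = 2 * 255 + 1 = 511
hanoi(10) = 2 * 511 + 1 = 1023
hanoi(11) = 2 * 1023 + 1 = 2047
hanoi(12) = 2 * 2047 + 1 = 4095
hanoi(13) = 2 * 4095 + 1 = 8191
hanoi(14) = 2 * 8191 + 1 = 16383
hanoi(15) = 2 * 16383 + 1 = 32767
hanoi(16) = 2 * 32767 + 1 = 65535
hanoi(17) = 2 * 65535 + 1 = 131071
hanoi(18) = 2 * 131071 + 1 = 262143
hanoi(19) = 2 * 262143 + 1 = 524287
hanoi(20) = 2 * 524287 + 1 = 1048575
hanoi(21) = 2 * 1048575 + 1 = 2097151
hanoi(22) = 2 * 2097151 + 1 = 4194303
hanoi(23) = 2 * 4194303 + 1 = 8388607

8388607


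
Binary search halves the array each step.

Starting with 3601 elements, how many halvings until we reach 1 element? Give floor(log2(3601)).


3601 / 2 = 1800
1800 / 2 = 900
900 / 2 = 450
450 / 2 = 225
225 / 2 = 112
112 / 2 = 56
56 / 2 = 28
28 / 2 = 14
14 / 2 = 7
7 / 2 = 3
3 / 2 = 1
Reached 1 after 11 halvings

11


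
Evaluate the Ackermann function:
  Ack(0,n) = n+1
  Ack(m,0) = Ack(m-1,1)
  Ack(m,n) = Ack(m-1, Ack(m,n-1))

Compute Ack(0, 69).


Ack(0, 69) = 70
Result: Ack(0, 69) = 70

70


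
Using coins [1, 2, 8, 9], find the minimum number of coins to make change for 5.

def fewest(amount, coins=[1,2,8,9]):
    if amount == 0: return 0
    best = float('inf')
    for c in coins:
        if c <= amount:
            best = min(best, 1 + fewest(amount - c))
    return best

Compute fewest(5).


Building up with DP:
fewest(0) = 0
fewest(1) = min(1+fewest(0)=1+0=1) = 1
fewest(2) = min(1+fewest(1)=1+1=2, 1+fewest(0)=1+0=1) = 1
fewest(3) = min(1+fewest(2)=1+1=2, 1+fewest(1)=1+1=2) = 2
fewest(4) = min(1+fewest(3)=1+2=3, 1+fewest(2)=1+1=2) = 2
fewest(5) = min(1+fewest(4)=1+2=3, 1+fewest(3)=1+2=3) = 3

3


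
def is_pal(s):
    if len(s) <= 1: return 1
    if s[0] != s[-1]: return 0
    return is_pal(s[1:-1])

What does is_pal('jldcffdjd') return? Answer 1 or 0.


is_pal('jldcffdjd'): s[0]='j' != s[-1]='d' -> return 0
Result: 0 (not a palindrome)

0


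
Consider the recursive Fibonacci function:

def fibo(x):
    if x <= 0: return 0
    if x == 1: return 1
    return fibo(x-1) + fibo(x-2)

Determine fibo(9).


Computing fibo(9) bottom-up:
fibo(0) = 0
fibo(1) = 1
fibo(2) = fibo(1) + fibo(0) = 1 + 0 = 1
fibo(3) = fibo(2) + fibo(1) = 1 + 1 = 2
fibo(4) = fibo(3) + fibo(2) = 2 + 1 = 3
fibo(5) = fibo(4) + fibo(3) = 3 + 2 = 5
fibo(6) = fibo(5) + fibo(4) = 5 + 3 = 8
fibo(7) = fibo(6) + fibo(5) = 8 + 5 = 13
fibo(8) = fibo(7) + fibo(6) = 13 + 8 = 21
fibo(9) = fibo(8) + fibo(7) = 21 + 13 = 34

34


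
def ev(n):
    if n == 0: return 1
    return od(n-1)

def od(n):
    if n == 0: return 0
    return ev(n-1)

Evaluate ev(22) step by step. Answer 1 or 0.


ev(22) = od(21)
od(21) = ev(20)
ev(20) = od(19)
od(19) = ev(18)
ev(18) = od(17)
od(17) = ev(16)
ev(16) = od(15)
od(15) = ev(14)
ev(14) = od(13)
od(13) = ev(12)
ev(12) = od(11)
od(11) = ev(10)
ev(10) = od(9)
od(9) = ev(8)
ev(8) = od(7)
od(7) = ev(6)
ev(6) = od(5)
od(5) = ev(4)
ev(4) = od(3)
od(3) = ev(2)
ev(2) = od(1)
od(1) = ev(0)
ev(0) = 1  (base case)
Result: 1

1


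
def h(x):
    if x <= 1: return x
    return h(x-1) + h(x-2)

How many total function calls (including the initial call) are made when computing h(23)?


Let C(n) = total calls for h(n)
C(0) = 1, C(1) = 1
C(2) = 1 + C(1) + C(0) = 1 + 1 + 1 = 3
C(3) = 1 + C(2) + C(1) = 1 + 3 + 1 = 5
C(4) = 1 + C(3) + C(2) = 1 + 5 + 3 = 9
C(5) = 1 + C(4) + C(3) = 1 + 9 + 5 = 15
C(6) = 1 + C(5) + C(4) = 1 + 15 + 9 = 25
C(7) = 1 + C(6) + C(5) = 1 + 25 + 15 = 41
C(8) = 1 + C(7) + C(6) = 1 + 41 + 25 = 67
C(9) = 1 + C(8) + C(7) = 1 + 67 + 41 = 109
C(10) = 1 + C(9) + C(8) = 1 + 109 + 67 = 177
C(11) = 1 + C(10) + C(9) = 1 + 177 + 109 = 287
C(12) = 1 + C(11) + C(10) = 1 + 287 + 177 = 465
C(13) = 1 + C(12) + C(11) = 1 + 465 + 287 = 753
C(14) = 1 + C(13) + C(12) = 1 + 753 + 465 = 1219
C(15) = 1 + C(14) + C(13) = 1 + 1219 + 753 = 1973
C(16) = 1 + C(15) + C(14) = 1 + 1973 + 1219 = 3193
C(17) = 1 + C(16) + C(15) = 1 + 3193 + 1973 = 5167
C(18) = 1 + C(17) + C(16) = 1 + 5167 + 3193 = 8361
C(19) = 1 + C(18) + C(17) = 1 + 8361 + 5167 = 13529
C(20) = 1 + C(19) + C(18) = 1 + 13529 + 8361 = 21891
C(21) = 1 + C(20) + C(19) = 1 + 21891 + 13529 = 35421
C(22) = 1 + C(21) + C(20) = 1 + 35421 + 21891 = 57313
C(23) = 1 + C(22) + C(21) = 1 + 57313 + 35421 = 92735

92735


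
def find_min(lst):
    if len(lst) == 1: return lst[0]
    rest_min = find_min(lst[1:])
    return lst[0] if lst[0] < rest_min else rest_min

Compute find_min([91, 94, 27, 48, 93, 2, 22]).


find_min([91, 94, 27, 48, 93, 2, 22]): compare 91 with find_min([94, 27, 48, 93, 2, 22])
find_min([94, 27, 48, 93, 2, 22]): compare 94 with find_min([27, 48, 93, 2, 22])
find_min([27, 48, 93, 2, 22]): compare 27 with find_min([48, 93, 2, 22])
find_min([48, 93, 2, 22]): compare 48 with find_min([93, 2, 22])
find_min([93, 2, 22]): compare 93 with find_min([2, 22])
find_min([2, 22]): compare 2 with find_min([22])
find_min([22]) = 22  (base case)
Compare 2 with 22 -> 2
Compare 93 with 2 -> 2
Compare 48 with 2 -> 2
Compare 27 with 2 -> 2
Compare 94 with 2 -> 2
Compare 91 with 2 -> 2

2


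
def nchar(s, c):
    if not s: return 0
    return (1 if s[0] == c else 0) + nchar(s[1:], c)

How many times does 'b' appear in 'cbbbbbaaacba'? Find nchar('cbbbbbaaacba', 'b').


s[0]='c' != 'b' -> 0
s[0]='b' == 'b' -> 1
s[0]='b' == 'b' -> 1
s[0]='b' == 'b' -> 1
s[0]='b' == 'b' -> 1
s[0]='b' == 'b' -> 1
s[0]='a' != 'b' -> 0
s[0]='a' != 'b' -> 0
s[0]='a' != 'b' -> 0
s[0]='c' != 'b' -> 0
s[0]='b' == 'b' -> 1
s[0]='a' != 'b' -> 0
Sum: 0 + 1 + 1 + 1 + 1 + 1 + 0 + 0 + 0 + 0 + 1 + 0 = 6

6


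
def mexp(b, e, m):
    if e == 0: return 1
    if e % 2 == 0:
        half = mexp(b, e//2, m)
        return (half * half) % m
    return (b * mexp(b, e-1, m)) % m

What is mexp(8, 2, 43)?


mexp(8, 2, 43): e is even, compute mexp(8, 1, 43)
  mexp(8, 1, 43): e is odd, compute mexp(8, 0, 43)
    mexp(8, 0, 43) = 1
  (8 * 1) % 43 = 8
half=8, (8*8) % 43 = 21

21


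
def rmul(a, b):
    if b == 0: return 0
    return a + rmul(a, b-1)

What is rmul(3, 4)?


rmul(3, 4) = 3 + rmul(3, 3)
rmul(3, 3) = 3 + rmul(3, 2)
rmul(3, 2) = 3 + rmul(3, 1)
rmul(3, 1) = 3 + rmul(3, 0)
rmul(3, 0) = 0  (base case)
Total: 3 + 3 + 3 + 3 + 0 = 12

12


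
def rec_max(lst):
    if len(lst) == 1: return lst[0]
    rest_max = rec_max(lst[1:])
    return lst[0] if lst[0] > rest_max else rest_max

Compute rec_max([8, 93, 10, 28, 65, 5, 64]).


rec_max([8, 93, 10, 28, 65, 5, 64]): compare 8 with rec_max([93, 10, 28, 65, 5, 64])
rec_max([93, 10, 28, 65, 5, 64]): compare 93 with rec_max([10, 28, 65, 5, 64])
rec_max([10, 28, 65, 5, 64]): compare 10 with rec_max([28, 65, 5, 64])
rec_max([28, 65, 5, 64]): compare 28 with rec_max([65, 5, 64])
rec_max([65, 5, 64]): compare 65 with rec_max([5, 64])
rec_max([5, 64]): compare 5 with rec_max([64])
rec_max([64]) = 64  (base case)
Compare 5 with 64 -> 64
Compare 65 with 64 -> 65
Compare 28 with 65 -> 65
Compare 10 with 65 -> 65
Compare 93 with 65 -> 93
Compare 8 with 93 -> 93

93


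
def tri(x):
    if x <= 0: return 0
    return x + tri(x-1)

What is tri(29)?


tri(29)
= 29 + 28 + 27 + 26 + 25 + 24 + 23 + 22 + 21 + 20 + 19 + 18 + 17 + 16 + 15 + 14 + 13 + 12 + 11 + 10 + 9 + 8 + 7 + 6 + 5 + 4 + 3 + 2 + 1 + tri(0)
= 29 + 28 + 27 + 26 + 25 + 24 + 23 + 22 + 21 + 20 + 19 + 18 + 17 + 16 + 15 + 14 + 13 + 12 + 11 + 10 + 9 + 8 + 7 + 6 + 5 + 4 + 3 + 2 + 1 + 0
= 435

435


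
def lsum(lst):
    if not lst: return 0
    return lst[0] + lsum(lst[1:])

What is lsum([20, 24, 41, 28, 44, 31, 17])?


lsum([20, 24, 41, 28, 44, 31, 17]) = 20 + lsum([24, 41, 28, 44, 31, 17])
lsum([24, 41, 28, 44, 31, 17]) = 24 + lsum([41, 28, 44, 31, 17])
lsum([41, 28, 44, 31, 17]) = 41 + lsum([28, 44, 31, 17])
lsum([28, 44, 31, 17]) = 28 + lsum([44, 31, 17])
lsum([44, 31, 17]) = 44 + lsum([31, 17])
lsum([31, 17]) = 31 + lsum([17])
lsum([17]) = 17 + lsum([])
lsum([]) = 0  (base case)
Total: 20 + 24 + 41 + 28 + 44 + 31 + 17 + 0 = 205

205


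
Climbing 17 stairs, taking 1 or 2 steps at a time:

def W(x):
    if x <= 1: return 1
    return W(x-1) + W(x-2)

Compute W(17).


Building up from base cases:
W(0) = 1
W(1) = 1
W(2) = W(1) + W(0) = 1 + 1 = 2
W(3) = W(2) + W(1) = 2 + 1 = 3
W(4) = W(3) + W(2) = 3 + 2 = 5
W(5) = W(4) + W(3) = 5 + 3 = 8
W(6) = W(5) + W(4) = 8 + 5 = 13
W(7) = W(6) + W(5) = 13 + 8 = 21
W(8) = W(7) + W(6) = 21 + 13 = 34
W(9) = W(8) + W(7) = 34 + 21 = 55
W(10) = W(9) + W(8) = 55 + 34 = 89
W(11) = W(10) + W(9) = 89 + 55 = 144
W(12) = W(11) + W(10) = 144 + 89 = 233
W(13) = W(12) + W(11) = 233 + 144 = 377
W(14) = W(13) + W(12) = 377 + 233 = 610
W(15) = W(14) + W(13) = 610 + 377 = 987
W(16) = W(15) + W(14) = 987 + 610 = 1597
W(17) = W(16) + W(15) = 1597 + 987 = 2584

2584


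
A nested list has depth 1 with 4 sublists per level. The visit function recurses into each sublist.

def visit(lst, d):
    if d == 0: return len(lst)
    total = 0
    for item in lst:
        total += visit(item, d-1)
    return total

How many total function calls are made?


At depth 0 (root): 1 call
At depth 1: each of 1 parents calls visit on 4 children = 4 calls
Total: 1 + 4 = 5

5


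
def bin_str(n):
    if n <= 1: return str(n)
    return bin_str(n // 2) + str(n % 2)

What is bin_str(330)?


bin_str(330) = bin_str(165) + '0'
bin_str(165) = bin_str(82) + '1'
bin_str(82) = bin_str(41) + '0'
bin_str(41) = bin_str(20) + '1'
bin_str(20) = bin_str(10) + '0'
bin_str(10) = bin_str(5) + '0'
bin_str(5) = bin_str(2) + '1'
bin_str(2) = bin_str(1) + '0'
bin_str(1) = '1'  (base case)
Concatenating: '1' + '0' + '1' + '0' + '0' + '1' + '0' + '1' + '0' = '101001010'

101001010


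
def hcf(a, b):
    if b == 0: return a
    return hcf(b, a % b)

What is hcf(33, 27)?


hcf(33, 27) = hcf(27, 6)
hcf(27, 6) = hcf(6, 3)
hcf(6, 3) = hcf(3, 0)
hcf(3, 0) = 3  (base case)

3
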